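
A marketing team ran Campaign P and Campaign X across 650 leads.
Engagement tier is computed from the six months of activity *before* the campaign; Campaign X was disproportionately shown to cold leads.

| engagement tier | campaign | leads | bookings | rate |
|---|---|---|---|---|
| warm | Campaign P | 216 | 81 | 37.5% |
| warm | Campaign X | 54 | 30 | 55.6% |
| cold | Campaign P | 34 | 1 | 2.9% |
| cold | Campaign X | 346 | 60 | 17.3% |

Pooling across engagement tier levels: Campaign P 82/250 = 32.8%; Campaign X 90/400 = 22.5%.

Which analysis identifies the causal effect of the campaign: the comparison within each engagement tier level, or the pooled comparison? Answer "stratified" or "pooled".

stratified

Here engagement tier is a common cause — it drives both which campaign a case falls under and the outcome. The crude comparison mixes populations; the stratum-specific rates are the causally relevant ones.
Within each level — warm: 37.5% vs 55.6%; cold: 2.9% vs 17.3% — Campaign X is higher every time.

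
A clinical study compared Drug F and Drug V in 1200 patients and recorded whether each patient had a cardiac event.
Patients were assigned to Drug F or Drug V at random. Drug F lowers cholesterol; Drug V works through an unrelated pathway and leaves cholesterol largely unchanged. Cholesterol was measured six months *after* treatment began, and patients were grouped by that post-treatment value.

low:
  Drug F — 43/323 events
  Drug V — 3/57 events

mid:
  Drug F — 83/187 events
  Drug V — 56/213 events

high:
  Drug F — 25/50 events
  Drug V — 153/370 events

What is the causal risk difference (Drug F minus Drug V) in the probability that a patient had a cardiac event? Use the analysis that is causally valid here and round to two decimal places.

The cholesterol-specific comparison favours Drug V throughout, but the pooled figures favour Drug F. The question is whether to condition on cholesterol.
Cholesterol lies on the pathway drug → cholesterol → outcome, so adjusting for it blocks the indirect effect. For the total causal effect of drug, use the unadjusted pooled rates.
The causal difference is the pooled difference: 0.270 − 0.331 = -0.062.

-0.06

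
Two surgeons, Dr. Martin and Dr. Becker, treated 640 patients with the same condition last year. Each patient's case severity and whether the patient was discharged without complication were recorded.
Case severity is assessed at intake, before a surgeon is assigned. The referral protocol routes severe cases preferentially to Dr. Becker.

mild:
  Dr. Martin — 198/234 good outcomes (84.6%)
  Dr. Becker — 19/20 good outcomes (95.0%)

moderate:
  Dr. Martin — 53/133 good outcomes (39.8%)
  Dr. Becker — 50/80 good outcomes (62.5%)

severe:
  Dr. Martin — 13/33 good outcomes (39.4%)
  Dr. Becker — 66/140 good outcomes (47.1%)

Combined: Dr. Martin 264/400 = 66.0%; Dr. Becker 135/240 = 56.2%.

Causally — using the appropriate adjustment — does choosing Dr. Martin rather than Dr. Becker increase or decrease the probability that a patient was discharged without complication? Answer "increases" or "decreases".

The stratified and pooled comparisons disagree (Dr. Becker wins within each case severity; Dr. Martin wins overall), so the answer turns on the causal role of case severity.
The imbalance in case severity arose from how patients were allocated, not from anything the surgeon did; and case severity independently affects the outcome. The pooled gap is confounded — condition on case severity.
Within each level — mild: 84.6% vs 95.0%; moderate: 39.8% vs 62.5%; severe: 39.4% vs 47.1% — Dr. Becker is higher every time.

decreases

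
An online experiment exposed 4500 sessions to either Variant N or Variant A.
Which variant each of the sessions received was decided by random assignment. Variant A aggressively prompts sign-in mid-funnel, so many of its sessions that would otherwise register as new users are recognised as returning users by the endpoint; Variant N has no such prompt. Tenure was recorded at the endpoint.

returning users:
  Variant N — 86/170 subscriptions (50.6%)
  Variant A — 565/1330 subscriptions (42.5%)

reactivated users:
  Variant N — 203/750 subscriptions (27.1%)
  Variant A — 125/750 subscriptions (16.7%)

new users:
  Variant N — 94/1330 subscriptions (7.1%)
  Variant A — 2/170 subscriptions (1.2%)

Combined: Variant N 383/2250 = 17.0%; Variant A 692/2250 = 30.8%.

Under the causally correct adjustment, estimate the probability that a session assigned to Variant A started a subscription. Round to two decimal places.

0.31

The user tenure-specific comparison favours Variant N throughout, but the pooled figures favour Variant A. The question is whether to condition on user tenure.
User tenure here is a post-treatment variable shaped by the variant; conditioning on it would introduce bias rather than remove it. The overall comparison is the causal one.
So P(outcome | do(Variant A)) is just the pooled rate for Variant A: 692/2250 = 0.308.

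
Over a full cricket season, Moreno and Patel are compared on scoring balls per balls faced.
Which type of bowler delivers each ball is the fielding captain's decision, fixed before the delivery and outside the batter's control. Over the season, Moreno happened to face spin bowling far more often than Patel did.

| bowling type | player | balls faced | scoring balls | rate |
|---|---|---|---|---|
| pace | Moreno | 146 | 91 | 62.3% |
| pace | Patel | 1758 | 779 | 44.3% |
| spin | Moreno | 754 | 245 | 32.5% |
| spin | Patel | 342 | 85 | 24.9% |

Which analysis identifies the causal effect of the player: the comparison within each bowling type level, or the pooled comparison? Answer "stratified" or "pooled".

stratified

Bowling type differs across players for reasons unrelated to any effect of the player itself, and it separately predicts the outcome — a classic confounder. We must compare within bowling type levels.
Within each level — pace: 62.3% vs 44.3%; spin: 32.5% vs 24.9% — Moreno is higher every time.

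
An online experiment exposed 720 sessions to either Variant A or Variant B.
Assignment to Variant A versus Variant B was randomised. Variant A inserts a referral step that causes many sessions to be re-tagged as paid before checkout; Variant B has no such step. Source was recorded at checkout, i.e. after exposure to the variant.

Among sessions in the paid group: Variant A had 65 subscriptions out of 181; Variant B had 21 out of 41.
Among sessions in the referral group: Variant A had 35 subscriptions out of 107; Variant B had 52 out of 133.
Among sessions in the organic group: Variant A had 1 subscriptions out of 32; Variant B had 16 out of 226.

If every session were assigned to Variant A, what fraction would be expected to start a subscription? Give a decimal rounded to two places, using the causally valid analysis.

0.32

Traffic source lies on the pathway variant → traffic source → outcome, so adjusting for it blocks the indirect effect. For the total causal effect of variant, use the unadjusted pooled rates.
So P(outcome | do(Variant A)) is just the pooled rate for Variant A: 101/320 = 0.316.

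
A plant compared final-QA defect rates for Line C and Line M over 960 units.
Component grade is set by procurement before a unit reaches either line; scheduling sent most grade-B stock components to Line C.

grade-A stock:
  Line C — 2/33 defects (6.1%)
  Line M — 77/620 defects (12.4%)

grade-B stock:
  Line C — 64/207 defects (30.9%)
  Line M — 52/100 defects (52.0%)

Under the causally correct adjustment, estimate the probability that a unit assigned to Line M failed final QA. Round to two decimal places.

0.25

Component grade satisfies the back-door criterion: it is not a descendant of the line, and it blocks the spurious path from line to outcome. Adjusting for it (i.e., using the within-component grade rates) gives the causal effect.
Standardising Line M to the population component grade mix: 0.680·77/620 + 0.320·52/100 = 0.251.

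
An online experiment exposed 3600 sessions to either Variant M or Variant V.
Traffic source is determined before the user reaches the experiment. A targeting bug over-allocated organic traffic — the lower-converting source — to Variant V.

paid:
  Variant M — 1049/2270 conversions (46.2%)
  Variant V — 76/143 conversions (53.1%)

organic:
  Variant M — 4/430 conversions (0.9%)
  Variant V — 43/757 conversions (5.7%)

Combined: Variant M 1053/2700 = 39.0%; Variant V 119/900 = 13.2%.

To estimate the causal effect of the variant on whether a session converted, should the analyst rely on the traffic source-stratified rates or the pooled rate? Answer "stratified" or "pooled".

The stratified and pooled comparisons disagree (Variant V wins within each traffic source; Variant M wins overall), so the answer turns on the causal role of traffic source.
Traffic source differs across variants for reasons unrelated to any effect of the variant itself, and it separately predicts the outcome — a classic confounder. We must compare within traffic source levels.
Within each level — paid: 46.2% vs 53.1%; organic: 0.9% vs 5.7% — Variant V is higher every time.

stratified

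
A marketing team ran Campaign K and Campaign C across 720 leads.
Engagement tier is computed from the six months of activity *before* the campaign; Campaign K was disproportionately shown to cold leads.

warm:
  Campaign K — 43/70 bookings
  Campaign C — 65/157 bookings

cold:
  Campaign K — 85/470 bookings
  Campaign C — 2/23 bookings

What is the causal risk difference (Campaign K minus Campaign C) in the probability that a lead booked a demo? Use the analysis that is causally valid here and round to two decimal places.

Engagement tier satisfies the back-door criterion: it is not a descendant of the campaign, and it blocks the spurious path from campaign to outcome. Adjusting for it (i.e., using the within-engagement tier rates) gives the causal effect.
Adjusting over the population distribution of engagement tier: 0.315·(0.614−0.414) + 0.685·(0.181−0.087) = +0.127.

+0.13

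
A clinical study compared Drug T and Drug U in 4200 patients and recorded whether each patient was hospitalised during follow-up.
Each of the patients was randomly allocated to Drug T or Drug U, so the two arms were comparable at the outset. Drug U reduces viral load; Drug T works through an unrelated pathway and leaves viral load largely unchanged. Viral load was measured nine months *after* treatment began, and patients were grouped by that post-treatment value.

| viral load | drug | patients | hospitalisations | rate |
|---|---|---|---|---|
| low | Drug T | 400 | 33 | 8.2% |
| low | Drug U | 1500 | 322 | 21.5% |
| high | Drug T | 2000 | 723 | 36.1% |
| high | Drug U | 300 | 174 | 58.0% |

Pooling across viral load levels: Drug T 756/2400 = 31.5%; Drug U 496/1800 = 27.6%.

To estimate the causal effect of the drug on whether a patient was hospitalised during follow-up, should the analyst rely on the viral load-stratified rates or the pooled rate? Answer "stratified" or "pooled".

The stratified and pooled comparisons disagree (Drug T wins within each viral load; Drug U wins overall), so the answer turns on the causal role of viral load.
The distribution of viral load is itself part of what the drug does — it is an intermediate outcome. Holding it fixed would remove that part of the effect; the total effect is the pooled difference.
Pooled: Drug T 31.5% vs Drug U 27.6%; Drug U is lower overall.

pooled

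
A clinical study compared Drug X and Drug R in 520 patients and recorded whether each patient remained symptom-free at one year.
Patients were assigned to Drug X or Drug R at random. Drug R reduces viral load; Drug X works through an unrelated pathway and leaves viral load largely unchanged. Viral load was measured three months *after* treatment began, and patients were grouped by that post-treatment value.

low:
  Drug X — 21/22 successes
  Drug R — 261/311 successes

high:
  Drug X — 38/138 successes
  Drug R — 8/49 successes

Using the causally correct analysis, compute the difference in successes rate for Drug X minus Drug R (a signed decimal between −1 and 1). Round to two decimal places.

-0.38

Drug X is higher inside every viral load stratum but Drug R is higher in aggregate. Whether to stratify depends on how viral load relates to the drug.
Stratifying would compare drugs among patients the drugs themselves sorted into viral load groups — a form of selection on an intermediate. The unconditioned pooled rates give the total causal effect.
The causal difference is the pooled difference: 0.369 − 0.747 = -0.378.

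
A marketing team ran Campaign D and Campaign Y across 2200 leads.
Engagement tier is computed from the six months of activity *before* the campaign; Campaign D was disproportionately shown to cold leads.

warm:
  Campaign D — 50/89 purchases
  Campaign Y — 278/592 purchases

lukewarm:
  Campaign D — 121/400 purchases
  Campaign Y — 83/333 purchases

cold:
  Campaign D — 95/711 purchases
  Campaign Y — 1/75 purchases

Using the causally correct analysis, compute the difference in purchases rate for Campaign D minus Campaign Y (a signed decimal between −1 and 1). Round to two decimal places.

+0.09

Engagement tier differs across campaigns for reasons unrelated to any effect of the campaign itself, and it separately predicts the outcome — a classic confounder. We must compare within engagement tier levels.
Adjusting over the population distribution of engagement tier: 0.310·(0.562−0.470) + 0.333·(0.302−0.249) + 0.357·(0.134−0.013) = +0.089.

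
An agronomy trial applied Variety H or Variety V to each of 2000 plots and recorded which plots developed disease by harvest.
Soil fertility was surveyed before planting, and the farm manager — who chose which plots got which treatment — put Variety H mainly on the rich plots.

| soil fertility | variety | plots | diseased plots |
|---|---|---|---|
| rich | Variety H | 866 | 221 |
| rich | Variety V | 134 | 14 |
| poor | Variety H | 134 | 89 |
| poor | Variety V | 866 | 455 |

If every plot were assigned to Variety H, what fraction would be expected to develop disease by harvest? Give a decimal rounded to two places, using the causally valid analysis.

Soil fertility is set before the variety has any effect — it is not caused by the variety — and it independently drives the outcome. That makes it a confounder, so the causal comparison is within soil fertility levels.
Standardising Variety H to the population soil fertility mix: 0.500·221/866 + 0.500·89/134 = 0.460.

0.46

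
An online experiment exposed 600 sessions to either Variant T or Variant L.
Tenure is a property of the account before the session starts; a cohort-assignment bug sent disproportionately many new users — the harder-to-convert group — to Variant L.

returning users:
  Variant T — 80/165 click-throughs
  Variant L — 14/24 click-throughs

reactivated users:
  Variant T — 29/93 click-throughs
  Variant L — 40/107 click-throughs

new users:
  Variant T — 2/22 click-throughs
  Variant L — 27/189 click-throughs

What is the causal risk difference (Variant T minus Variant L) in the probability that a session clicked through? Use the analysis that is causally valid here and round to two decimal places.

-0.07

The stratified and pooled comparisons disagree (Variant L wins within each user tenure; Variant T wins overall), so the answer turns on the causal role of user tenure.
Nothing the variant does changes user tenure; the imbalance is an allocation artefact. With user tenure also predicting the outcome, the pooled figure is confounded, and the within-stratum comparison is the causal one.
Adjusting over the population distribution of user tenure: 0.315·(0.485−0.583) + 0.333·(0.312−0.374) + 0.352·(0.091−0.143) = -0.070.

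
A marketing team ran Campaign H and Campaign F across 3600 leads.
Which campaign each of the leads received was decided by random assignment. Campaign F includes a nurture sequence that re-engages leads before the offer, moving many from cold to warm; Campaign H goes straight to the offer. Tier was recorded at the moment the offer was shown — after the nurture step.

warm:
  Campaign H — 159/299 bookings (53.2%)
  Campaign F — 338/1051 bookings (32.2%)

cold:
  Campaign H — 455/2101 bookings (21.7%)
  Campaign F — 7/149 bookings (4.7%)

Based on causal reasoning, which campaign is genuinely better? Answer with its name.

The distribution of engagement tier is itself part of what the campaign does — it is an intermediate outcome. Holding it fixed would remove that part of the effect; the total effect is the pooled difference.
Pooled: Campaign H 25.6% vs Campaign F 28.7%; Campaign F is higher overall.

Campaign F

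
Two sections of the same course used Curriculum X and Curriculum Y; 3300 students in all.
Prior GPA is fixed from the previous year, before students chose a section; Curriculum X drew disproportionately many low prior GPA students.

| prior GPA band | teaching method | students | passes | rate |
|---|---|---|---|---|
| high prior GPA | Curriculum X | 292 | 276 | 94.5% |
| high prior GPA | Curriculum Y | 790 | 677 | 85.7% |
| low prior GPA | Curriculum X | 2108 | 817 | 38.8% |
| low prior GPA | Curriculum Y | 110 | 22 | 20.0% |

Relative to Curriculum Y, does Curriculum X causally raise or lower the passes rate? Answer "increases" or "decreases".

increases

Prior GPA band satisfies the back-door criterion: it is not a descendant of the teaching method, and it blocks the spurious path from teaching method to outcome. Adjusting for it (i.e., using the within-prior GPA band rates) gives the causal effect.
Within each level — high prior GPA: 94.5% vs 85.7%; low prior GPA: 38.8% vs 20.0% — Curriculum X is higher every time.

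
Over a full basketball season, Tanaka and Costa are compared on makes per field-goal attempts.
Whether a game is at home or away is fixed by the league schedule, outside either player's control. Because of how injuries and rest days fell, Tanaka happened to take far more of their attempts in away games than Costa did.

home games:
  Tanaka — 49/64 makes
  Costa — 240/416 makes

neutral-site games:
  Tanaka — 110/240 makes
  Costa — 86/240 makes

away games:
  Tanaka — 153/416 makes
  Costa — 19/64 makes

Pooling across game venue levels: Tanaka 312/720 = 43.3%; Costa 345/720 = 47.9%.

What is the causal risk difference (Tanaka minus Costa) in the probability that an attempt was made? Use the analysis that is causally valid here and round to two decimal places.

The imbalance in game venue arose from how field-goal attempts were allocated, not from anything the player did; and game venue independently affects the outcome. The pooled gap is confounded — condition on game venue.
Adjusting over the population distribution of game venue: 0.333·(0.766−0.577) + 0.333·(0.458−0.358) + 0.333·(0.368−0.297) = +0.120.

+0.12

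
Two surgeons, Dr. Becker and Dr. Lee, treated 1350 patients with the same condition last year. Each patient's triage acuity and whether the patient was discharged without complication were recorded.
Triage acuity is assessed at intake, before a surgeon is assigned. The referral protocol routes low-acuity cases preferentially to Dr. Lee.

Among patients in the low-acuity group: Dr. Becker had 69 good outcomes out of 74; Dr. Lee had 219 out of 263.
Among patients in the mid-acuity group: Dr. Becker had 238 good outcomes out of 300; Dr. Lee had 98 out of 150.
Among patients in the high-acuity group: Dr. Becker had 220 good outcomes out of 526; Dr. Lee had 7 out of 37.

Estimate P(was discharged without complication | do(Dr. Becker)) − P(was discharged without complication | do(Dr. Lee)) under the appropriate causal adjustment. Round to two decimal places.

+0.17

Triage acuity is set before the surgeon has any effect — it is not caused by the surgeon — and it independently drives the outcome. That makes it a confounder, so the causal comparison is within triage acuity levels.
Adjusting over the population distribution of triage acuity: 0.250·(0.932−0.833) + 0.333·(0.793−0.653) + 0.417·(0.418−0.189) = +0.167.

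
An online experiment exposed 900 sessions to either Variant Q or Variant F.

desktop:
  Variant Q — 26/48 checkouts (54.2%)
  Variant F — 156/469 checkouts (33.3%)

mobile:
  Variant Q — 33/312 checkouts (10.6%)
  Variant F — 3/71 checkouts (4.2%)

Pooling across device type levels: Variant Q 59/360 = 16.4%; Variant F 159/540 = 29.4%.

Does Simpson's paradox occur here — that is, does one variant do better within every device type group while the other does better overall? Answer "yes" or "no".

yes

Within each device type level (desktop 54.2% vs 33.3%; mobile 10.6% vs 4.2%), Variant Q has the higher rate every time. Pooled: 16.4% vs 29.4% — Variant F has the higher rate overall. The two comparisons disagree.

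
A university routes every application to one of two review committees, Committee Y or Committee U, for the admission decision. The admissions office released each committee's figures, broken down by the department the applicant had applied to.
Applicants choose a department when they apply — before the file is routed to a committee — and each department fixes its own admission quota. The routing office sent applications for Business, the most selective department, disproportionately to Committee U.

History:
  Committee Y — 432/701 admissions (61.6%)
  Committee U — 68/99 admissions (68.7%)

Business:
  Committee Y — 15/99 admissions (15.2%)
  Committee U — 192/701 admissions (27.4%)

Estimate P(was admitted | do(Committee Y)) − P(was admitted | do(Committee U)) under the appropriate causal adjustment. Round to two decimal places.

Within every department level Committee U has the higher rate, yet pooled Committee Y does — Simpson's reversal.
Since department is a pre-existing factor (not a product of the review committee) and it affects the outcome on its own, it is a confounder. The stratified rates, not the pooled rate, identify the causal effect.
Adjusting over the population distribution of department: 0.500·(0.616−0.687) + 0.500·(0.152−0.274) = -0.096.

-0.10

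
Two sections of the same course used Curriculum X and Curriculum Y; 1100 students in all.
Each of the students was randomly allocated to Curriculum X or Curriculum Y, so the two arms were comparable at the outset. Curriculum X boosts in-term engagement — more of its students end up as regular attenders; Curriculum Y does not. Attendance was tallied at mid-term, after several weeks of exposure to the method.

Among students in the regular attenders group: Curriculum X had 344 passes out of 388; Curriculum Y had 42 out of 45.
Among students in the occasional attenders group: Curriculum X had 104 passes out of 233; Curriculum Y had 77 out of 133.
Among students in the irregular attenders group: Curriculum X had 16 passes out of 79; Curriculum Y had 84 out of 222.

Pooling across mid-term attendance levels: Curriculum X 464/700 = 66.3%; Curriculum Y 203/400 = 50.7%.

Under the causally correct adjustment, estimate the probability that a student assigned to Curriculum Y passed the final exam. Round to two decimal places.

The distribution of mid-term attendance is itself part of what the teaching method does — it is an intermediate outcome. Holding it fixed would remove that part of the effect; the total effect is the pooled difference.
So P(outcome | do(Curriculum Y)) is just the pooled rate for Curriculum Y: 203/400 = 0.507.

0.51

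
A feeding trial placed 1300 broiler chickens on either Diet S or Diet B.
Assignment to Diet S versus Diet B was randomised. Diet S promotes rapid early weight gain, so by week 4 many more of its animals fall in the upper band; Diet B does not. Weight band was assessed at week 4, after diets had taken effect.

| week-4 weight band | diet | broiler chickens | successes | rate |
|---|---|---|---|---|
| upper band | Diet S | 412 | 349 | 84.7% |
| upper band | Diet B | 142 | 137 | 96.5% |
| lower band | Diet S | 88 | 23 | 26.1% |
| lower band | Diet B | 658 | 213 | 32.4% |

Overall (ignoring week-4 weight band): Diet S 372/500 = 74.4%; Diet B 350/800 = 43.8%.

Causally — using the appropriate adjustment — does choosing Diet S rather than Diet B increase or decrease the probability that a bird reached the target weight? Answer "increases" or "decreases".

The week-4 weight band-specific comparison favours Diet B throughout, but the pooled figures favour Diet S. The question is whether to condition on week-4 weight band.
Week-4 weight band is recorded after the diet and is itself shifted by it — it sits on the causal path from diet to outcome. Conditioning on a mediator would strip out part of the effect we want; the pooled comparison gives the total causal effect.
Pooled: Diet S 74.4% vs Diet B 43.8%; Diet S is higher overall.

increases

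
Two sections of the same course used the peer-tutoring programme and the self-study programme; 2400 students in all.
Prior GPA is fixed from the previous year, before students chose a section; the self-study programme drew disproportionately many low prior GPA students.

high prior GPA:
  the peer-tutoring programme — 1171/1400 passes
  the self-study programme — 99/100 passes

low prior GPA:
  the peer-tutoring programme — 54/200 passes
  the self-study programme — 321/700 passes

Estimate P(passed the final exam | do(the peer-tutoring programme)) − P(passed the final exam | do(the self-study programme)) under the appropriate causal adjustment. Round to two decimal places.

Here prior GPA band is a common cause — it drives both which teaching method a case falls under and the outcome. The crude comparison mixes populations; the stratum-specific rates are the causally relevant ones.
Adjusting over the population distribution of prior GPA band: 0.625·(0.836−0.990) + 0.375·(0.270−0.459) = -0.167.

-0.17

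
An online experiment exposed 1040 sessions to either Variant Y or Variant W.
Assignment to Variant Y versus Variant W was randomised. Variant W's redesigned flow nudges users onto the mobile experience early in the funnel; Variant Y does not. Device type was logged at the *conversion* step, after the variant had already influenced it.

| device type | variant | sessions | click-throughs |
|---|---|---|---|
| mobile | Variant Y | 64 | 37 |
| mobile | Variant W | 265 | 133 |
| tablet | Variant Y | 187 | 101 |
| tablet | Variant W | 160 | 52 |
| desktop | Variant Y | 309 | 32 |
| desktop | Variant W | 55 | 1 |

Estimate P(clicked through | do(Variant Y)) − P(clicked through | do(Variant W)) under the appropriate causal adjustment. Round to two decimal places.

Variant Y is higher inside every device type stratum but Variant W is higher in aggregate. Whether to stratify depends on how device type relates to the variant.
The distribution of device type is itself part of what the variant does — it is an intermediate outcome. Holding it fixed would remove that part of the effect; the total effect is the pooled difference.
The causal difference is the pooled difference: 0.304 − 0.388 = -0.084.

-0.08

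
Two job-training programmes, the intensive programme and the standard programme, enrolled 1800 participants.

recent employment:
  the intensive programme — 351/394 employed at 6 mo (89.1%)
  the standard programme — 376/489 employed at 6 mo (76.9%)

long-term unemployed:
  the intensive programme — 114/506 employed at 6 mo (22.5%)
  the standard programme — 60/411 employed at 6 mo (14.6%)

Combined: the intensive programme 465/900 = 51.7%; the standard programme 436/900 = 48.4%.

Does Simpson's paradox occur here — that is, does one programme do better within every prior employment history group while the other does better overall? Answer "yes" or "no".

Within each prior employment history level (recent employment 89.1% vs 76.9%; long-term unemployed 22.5% vs 14.6%), the intensive programme has the higher rate every time. Pooled: 51.7% vs 48.4% — the intensive programme has the higher rate overall. They agree.

no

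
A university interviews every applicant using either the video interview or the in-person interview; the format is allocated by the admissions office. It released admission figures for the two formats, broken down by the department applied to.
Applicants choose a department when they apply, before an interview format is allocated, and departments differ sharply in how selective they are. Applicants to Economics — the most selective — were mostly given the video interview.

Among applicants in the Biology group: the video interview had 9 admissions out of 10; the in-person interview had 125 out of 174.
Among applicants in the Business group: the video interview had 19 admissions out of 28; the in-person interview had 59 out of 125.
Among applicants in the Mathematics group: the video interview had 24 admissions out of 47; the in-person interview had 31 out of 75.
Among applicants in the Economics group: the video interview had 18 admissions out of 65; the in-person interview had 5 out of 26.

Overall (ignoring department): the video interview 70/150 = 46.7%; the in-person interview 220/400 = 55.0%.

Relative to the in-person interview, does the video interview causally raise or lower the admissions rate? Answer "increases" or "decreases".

Within every department level the video interview has the higher rate, yet pooled the in-person interview does — Simpson's reversal.
Since department is a pre-existing factor (not a product of the interview format) and it affects the outcome on its own, it is a confounder. The stratified rates, not the pooled rate, identify the causal effect.
Within each level — Biology: 90.0% vs 71.8%; Business: 67.9% vs 47.2%; Mathematics: 51.1% vs 41.3%; Economics: 27.7% vs 19.2% — the video interview is higher every time.

increases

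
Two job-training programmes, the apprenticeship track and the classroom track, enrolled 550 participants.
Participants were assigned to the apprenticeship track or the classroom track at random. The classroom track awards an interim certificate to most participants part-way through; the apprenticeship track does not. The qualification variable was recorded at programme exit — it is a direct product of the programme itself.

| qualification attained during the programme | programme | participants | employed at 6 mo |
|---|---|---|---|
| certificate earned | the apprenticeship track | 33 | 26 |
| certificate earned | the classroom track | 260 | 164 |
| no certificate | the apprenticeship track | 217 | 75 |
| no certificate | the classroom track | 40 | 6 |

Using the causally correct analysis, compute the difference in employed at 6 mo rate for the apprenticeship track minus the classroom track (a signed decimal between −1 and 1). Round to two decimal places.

the apprenticeship track is higher inside every qualification attained during the programme stratum but the classroom track is higher in aggregate. Whether to stratify depends on how qualification attained during the programme relates to the programme.
Qualification attained during the programme lies on the pathway programme → qualification attained during the programme → outcome, so adjusting for it blocks the indirect effect. For the total causal effect of programme, use the unadjusted pooled rates.
The causal difference is the pooled difference: 0.404 − 0.567 = -0.163.

-0.16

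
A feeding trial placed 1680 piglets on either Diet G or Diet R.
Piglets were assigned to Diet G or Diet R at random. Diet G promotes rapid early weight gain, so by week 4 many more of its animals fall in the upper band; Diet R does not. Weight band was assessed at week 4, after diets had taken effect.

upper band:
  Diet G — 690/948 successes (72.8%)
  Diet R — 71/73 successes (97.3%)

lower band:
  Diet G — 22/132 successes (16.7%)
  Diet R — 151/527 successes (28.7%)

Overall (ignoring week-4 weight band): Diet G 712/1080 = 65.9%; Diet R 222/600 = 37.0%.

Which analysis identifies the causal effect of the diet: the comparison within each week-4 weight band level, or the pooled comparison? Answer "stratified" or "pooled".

pooled

Within every week-4 weight band level Diet R has the higher rate, yet pooled Diet G does — Simpson's reversal.
Week-4 weight band lies on the pathway diet → week-4 weight band → outcome, so adjusting for it blocks the indirect effect. For the total causal effect of diet, use the unadjusted pooled rates.
Pooled: Diet G 65.9% vs Diet R 37.0%; Diet G is higher overall.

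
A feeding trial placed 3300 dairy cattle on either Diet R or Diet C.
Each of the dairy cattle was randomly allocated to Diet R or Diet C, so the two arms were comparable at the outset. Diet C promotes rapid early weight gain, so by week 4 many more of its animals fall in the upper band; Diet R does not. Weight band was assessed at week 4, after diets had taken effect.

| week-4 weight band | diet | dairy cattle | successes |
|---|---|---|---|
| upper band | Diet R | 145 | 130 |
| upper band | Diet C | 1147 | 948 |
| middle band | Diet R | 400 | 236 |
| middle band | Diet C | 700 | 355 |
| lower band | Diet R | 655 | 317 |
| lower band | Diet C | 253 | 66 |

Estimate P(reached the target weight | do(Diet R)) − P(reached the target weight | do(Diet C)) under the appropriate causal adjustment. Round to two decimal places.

-0.08

Because the diet influences week-4 weight band, week-4 weight band is a post-treatment mediator, not a confounder. Stratifying on it would bias the estimate; the causal effect is the crude pooled difference.
The causal difference is the pooled difference: 0.569 − 0.652 = -0.083.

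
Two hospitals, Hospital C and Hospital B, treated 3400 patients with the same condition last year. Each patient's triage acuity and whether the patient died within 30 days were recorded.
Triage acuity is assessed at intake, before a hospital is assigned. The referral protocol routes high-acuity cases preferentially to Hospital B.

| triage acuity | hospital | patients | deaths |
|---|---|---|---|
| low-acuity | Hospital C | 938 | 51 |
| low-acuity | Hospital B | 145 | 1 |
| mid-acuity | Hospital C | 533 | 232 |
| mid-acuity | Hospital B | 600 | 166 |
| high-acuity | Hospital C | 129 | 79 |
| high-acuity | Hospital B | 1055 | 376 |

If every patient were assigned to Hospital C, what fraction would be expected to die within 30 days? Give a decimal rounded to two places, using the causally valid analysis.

Triage acuity satisfies the back-door criterion: it is not a descendant of the hospital, and it blocks the spurious path from hospital to outcome. Adjusting for it (i.e., using the within-triage acuity rates) gives the causal effect.
Standardising Hospital C to the population triage acuity mix: 0.319·51/938 + 0.333·232/533 + 0.348·79/129 = 0.376.

0.38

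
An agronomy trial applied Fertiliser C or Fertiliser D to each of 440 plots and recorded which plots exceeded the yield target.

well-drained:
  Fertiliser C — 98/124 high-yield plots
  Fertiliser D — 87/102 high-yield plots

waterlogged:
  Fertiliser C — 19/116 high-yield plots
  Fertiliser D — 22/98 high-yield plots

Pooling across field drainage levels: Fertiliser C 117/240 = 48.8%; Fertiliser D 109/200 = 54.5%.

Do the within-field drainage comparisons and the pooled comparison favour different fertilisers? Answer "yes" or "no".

Within each field drainage level (well-drained 79.0% vs 85.3%; waterlogged 16.4% vs 22.4%), Fertiliser D has the higher rate every time. Pooled: 48.8% vs 54.5% — Fertiliser D has the higher rate overall. They agree.

no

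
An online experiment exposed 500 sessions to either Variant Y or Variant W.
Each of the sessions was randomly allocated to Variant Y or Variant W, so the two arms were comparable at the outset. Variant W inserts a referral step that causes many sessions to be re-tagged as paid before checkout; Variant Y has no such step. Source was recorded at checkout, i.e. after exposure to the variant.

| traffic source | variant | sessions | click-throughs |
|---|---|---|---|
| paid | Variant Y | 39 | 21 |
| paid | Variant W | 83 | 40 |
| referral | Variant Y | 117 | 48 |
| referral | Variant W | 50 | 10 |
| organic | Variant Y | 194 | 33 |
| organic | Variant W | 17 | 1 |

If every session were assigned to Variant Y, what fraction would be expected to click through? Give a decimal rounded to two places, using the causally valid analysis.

Because the variant influences traffic source, traffic source is a post-treatment mediator, not a confounder. Stratifying on it would bias the estimate; the causal effect is the crude pooled difference.
So P(outcome | do(Variant Y)) is just the pooled rate for Variant Y: 102/350 = 0.291.

0.29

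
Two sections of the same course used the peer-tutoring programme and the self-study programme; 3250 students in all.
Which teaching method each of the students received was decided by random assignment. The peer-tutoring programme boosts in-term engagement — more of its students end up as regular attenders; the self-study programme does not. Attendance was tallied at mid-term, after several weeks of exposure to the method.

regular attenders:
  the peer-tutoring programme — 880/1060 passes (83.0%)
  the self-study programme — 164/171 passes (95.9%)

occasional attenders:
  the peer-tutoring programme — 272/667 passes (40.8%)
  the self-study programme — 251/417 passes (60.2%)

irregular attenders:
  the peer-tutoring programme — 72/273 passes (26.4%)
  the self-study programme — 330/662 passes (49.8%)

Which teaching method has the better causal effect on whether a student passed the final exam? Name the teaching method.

The stratified and pooled comparisons disagree (the self-study programme wins within each mid-term attendance; the peer-tutoring programme wins overall), so the answer turns on the causal role of mid-term attendance.
Mid-term attendance is recorded after the teaching method and is itself shifted by it — it sits on the causal path from teaching method to outcome. Conditioning on a mediator would strip out part of the effect we want; the pooled comparison gives the total causal effect.
Pooled: the peer-tutoring programme 61.2% vs the self-study programme 59.6%; the peer-tutoring programme is higher overall.

the peer-tutoring programme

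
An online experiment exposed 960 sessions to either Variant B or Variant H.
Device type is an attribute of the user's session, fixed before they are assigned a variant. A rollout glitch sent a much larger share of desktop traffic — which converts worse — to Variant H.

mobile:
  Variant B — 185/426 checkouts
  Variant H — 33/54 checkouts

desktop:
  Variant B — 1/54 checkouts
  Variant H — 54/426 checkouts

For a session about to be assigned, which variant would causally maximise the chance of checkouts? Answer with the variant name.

Variant H

The device type-specific comparison favours Variant H throughout, but the pooled figures favour Variant B. The question is whether to condition on device type.
Device type differs across variants for reasons unrelated to any effect of the variant itself, and it separately predicts the outcome — a classic confounder. We must compare within device type levels.
Within each level — mobile: 43.4% vs 61.1%; desktop: 1.9% vs 12.7% — Variant H is higher every time.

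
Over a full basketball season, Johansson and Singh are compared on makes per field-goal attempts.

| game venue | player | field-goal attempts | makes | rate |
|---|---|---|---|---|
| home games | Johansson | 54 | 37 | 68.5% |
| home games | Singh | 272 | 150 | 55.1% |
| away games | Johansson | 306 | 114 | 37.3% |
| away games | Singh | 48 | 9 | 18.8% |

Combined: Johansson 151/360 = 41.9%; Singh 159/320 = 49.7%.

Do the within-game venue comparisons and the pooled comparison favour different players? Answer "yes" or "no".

Within each game venue level (home games 68.5% vs 55.1%; away games 37.3% vs 18.8%), Johansson has the higher rate every time. Pooled: 41.9% vs 49.7% — Singh has the higher rate overall. The two comparisons disagree.

yes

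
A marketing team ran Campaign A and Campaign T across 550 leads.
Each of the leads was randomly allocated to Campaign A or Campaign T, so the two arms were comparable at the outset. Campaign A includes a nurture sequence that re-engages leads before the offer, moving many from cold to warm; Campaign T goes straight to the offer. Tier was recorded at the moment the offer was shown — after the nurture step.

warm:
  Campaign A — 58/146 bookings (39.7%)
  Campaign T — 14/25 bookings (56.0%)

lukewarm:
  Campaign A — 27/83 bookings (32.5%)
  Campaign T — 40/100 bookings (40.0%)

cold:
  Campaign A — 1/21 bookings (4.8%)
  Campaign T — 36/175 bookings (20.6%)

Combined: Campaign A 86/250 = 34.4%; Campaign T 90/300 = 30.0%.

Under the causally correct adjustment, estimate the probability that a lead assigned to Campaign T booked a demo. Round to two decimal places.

Because the campaign influences engagement tier, engagement tier is a post-treatment mediator, not a confounder. Stratifying on it would bias the estimate; the causal effect is the crude pooled difference.
So P(outcome | do(Campaign T)) is just the pooled rate for Campaign T: 90/300 = 0.300.

0.30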